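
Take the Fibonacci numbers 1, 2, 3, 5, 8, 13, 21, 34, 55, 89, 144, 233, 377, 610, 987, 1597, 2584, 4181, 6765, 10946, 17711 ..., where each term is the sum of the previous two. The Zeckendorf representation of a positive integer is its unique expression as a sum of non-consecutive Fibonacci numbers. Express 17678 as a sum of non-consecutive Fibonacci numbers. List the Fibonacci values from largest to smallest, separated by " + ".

10946 + 4181 + 1597 + 610 + 233 + 89 + 21 + 1

Greedily peel off the largest Fibonacci term at each step:
largest Fibonacci ≤ 17678 is 10946; 17678 − 10946 = 6732
largest Fibonacci ≤ 6732 is 4181; 6732 − 4181 = 2551
largest Fibonacci ≤ 2551 is 1597; 2551 − 1597 = 954
largest Fibonacci ≤ 954 is 610; 954 − 610 = 344
largest Fibonacci ≤ 344 is 233; 344 − 233 = 111
largest Fibonacci ≤ 111 is 89; 111 − 89 = 22
largest Fibonacci ≤ 22 is 21; 22 − 21 = 1
largest Fibonacci ≤ 1 is 1; 1 − 1 = 0
So 17678 = 10946 + 4181 + 1597 + 610 + 233 + 89 + 21 + 1, with no two terms consecutive in the sequence.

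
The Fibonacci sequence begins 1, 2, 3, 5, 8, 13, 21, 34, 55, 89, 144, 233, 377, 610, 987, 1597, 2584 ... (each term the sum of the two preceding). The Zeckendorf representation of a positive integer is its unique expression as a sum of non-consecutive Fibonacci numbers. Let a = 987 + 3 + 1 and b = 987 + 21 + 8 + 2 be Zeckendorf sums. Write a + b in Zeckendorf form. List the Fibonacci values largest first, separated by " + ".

1597 + 377 + 34 + 1

The two numbers are 991 and 1018, so their sum is 2009.
2009 − 1597 = 412
412 − 377 = 35
35 − 34 = 1
1 − 1 = 0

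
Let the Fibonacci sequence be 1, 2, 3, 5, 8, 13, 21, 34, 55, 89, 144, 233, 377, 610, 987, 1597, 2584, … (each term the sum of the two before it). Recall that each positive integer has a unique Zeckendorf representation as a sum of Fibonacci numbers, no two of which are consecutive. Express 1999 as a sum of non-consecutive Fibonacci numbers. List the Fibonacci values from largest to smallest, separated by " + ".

Greedily peel off the largest Fibonacci term at each step:
largest Fibonacci ≤ 1999 is 1597; 1999 − 1597 = 402
largest Fibonacci ≤ 402 is 377; 402 − 377 = 25
largest Fibonacci ≤ 25 is 21; 25 − 21 = 4
largest Fibonacci ≤ 4 is 3; 4 − 3 = 1
largest Fibonacci ≤ 1 is 1; 1 − 1 = 0
So 1999 = 1597 + 377 + 21 + 3 + 1, with no two terms consecutive in the sequence.

1597 + 377 + 21 + 3 + 1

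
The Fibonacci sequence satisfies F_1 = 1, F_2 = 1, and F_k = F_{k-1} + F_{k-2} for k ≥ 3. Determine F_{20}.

6765

Iterating the recurrence up to F_{14} = 377 and F_{13} = 233:
F_{15} = F_{14} + F_{13} = 377 + 233 = 610
F_{16} = F_{15} + F_{14} = 610 + 377 = 987
F_{17} = F_{16} + F_{15} = 987 + 610 = 1597
F_{18} = F_{17} + F_{16} = 1597 + 987 = 2584
F_{19} = F_{18} + F_{17} = 2584 + 1597 = 4181
F_{20} = F_{19} + F_{18} = 4181 + 2584 = 6765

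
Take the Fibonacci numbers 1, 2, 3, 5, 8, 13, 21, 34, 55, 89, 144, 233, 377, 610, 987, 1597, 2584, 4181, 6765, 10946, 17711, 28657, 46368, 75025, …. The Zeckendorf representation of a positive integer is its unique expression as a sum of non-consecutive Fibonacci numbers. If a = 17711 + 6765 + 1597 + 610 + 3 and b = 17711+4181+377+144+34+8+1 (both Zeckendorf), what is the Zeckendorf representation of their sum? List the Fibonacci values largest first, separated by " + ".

46368 + 2584 + 144 + 34 + 8 + 3 + 1

The two numbers are 26686 and 22456, so their sum is 49142.
Greedy algorithm:
subtract 46368 from 49142: 2774 remains
subtract 2584 from 2774: 190 remains
subtract 144 from 190: 46 remains
subtract 34 from 46: 12 remains
subtract 8 from 12: 4 remains
subtract 3 from 4: 1 remains
subtract 1 from 1: 0 remains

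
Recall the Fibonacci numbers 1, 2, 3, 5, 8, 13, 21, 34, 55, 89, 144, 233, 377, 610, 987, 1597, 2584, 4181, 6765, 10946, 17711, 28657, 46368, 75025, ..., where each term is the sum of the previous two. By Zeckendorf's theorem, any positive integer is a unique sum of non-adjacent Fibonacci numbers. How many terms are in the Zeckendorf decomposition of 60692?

Greedily peel off the largest Fibonacci term at each step:
60692: greatest Fibonacci not exceeding it is 46368, leaving 14324
14324: greatest Fibonacci not exceeding it is 10946, leaving 3378
3378: greatest Fibonacci not exceeding it is 2584, leaving 794
794: greatest Fibonacci not exceeding it is 610, leaving 184
184: greatest Fibonacci not exceeding it is 144, leaving 40
40: greatest Fibonacci not exceeding it is 34, leaving 6
6: greatest Fibonacci not exceeding it is 5, leaving 1
1: greatest Fibonacci not exceeding it is 1, leaving 0
60692 = 46368 + 10946 + 2584 + 610 + 144 + 34 + 5 + 1, which has 8 terms.

8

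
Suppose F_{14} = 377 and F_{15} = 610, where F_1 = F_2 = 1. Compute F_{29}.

By F_{2k+1} = F_k² + F_{k+1}²: F_{29} = 377² + 610² = 142129 + 372100 = 514229.

514229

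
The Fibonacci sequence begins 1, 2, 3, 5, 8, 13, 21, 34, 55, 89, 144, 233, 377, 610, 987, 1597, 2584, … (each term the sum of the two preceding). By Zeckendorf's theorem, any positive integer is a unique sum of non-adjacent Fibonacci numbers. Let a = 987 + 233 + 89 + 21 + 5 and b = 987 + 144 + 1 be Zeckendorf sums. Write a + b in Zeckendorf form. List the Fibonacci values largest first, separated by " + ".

The two numbers are 1335 and 1132, so their sum is 2467.
Greedily peel off the largest Fibonacci term at each step:
1597 ≤ 2467 < 2584, so take 1597; remainder 870
610 ≤ 870 < 987, so take 610; remainder 260
233 ≤ 260 < 377, so take 233; remainder 27
21 ≤ 27 < 34, so take 21; remainder 6
5 ≤ 6 < 8, so take 5; remainder 1
1 ≤ 1 < 2, so take 1; remainder 0

1597 + 610 + 233 + 21 + 5 + 1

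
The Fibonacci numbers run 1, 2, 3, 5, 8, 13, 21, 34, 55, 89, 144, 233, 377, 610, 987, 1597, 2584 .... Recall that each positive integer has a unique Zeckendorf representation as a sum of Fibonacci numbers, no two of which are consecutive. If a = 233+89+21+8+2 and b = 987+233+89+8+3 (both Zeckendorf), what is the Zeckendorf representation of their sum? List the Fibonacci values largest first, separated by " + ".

The two numbers are 353 and 1320, so their sum is 1673.
1673 − 1597 = 76
76 − 55 = 21
21 − 21 = 0

1597 + 55 + 21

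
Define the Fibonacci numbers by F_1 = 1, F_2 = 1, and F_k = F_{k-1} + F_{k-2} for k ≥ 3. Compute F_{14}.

377

Iterating the recurrence up to F_{10} = 55 and F_{9} = 34:
F_{11} = F_{10} + F_{9} = 55 + 34 = 89
F_{12} = F_{11} + F_{10} = 89 + 55 = 144
F_{13} = F_{12} + F_{11} = 144 + 89 = 233
F_{14} = F_{13} + F_{12} = 233 + 144 = 377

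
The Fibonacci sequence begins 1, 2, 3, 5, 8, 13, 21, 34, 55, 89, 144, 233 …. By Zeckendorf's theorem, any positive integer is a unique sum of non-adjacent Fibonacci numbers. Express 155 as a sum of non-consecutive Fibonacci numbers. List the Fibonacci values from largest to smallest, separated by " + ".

Repeatedly subtract the largest Fibonacci number that fits:
155: greatest Fibonacci not exceeding it is 144, leaving 11
11: greatest Fibonacci not exceeding it is 8, leaving 3
3: greatest Fibonacci not exceeding it is 3, leaving 0
So 155 = 144 + 8 + 3, with no two terms consecutive in the sequence.

144 + 8 + 3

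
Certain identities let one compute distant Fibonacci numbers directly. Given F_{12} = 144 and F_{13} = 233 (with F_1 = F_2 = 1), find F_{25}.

75025

By F_{2k+1} = F_k² + F_{k+1}²: F_{25} = 144² + 233² = 20736 + 54289 = 75025.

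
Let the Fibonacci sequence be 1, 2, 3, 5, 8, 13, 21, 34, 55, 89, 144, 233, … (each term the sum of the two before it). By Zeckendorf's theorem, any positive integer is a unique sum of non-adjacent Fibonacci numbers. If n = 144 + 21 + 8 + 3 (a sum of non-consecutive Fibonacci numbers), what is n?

144 + 21 + 8 + 3 = 176.

176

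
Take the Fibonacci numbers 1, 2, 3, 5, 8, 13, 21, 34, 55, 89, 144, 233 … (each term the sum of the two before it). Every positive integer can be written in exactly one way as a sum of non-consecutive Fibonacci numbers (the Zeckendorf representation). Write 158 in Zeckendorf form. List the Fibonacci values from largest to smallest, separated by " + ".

largest Fibonacci ≤ 158 is 144; 158 − 144 = 14
largest Fibonacci ≤ 14 is 13; 14 − 13 = 1
largest Fibonacci ≤ 1 is 1; 1 − 1 = 0
So 158 = 144 + 13 + 1, with no two terms consecutive in the sequence.

144 + 13 + 1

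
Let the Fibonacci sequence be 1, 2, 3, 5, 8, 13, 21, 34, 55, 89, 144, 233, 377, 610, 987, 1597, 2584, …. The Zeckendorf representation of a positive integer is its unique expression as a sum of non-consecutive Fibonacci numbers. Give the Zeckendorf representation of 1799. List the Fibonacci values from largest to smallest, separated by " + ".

Greedy algorithm:
1597 ≤ 1799 < 2584, so take 1597; remainder 202
144 ≤ 202 < 233, so take 144; remainder 58
55 ≤ 58 < 89, so take 55; remainder 3
3 ≤ 3 < 5, so take 3; remainder 0
So 1799 = 1597 + 144 + 55 + 3, with no two terms consecutive in the sequence.

1597 + 144 + 55 + 3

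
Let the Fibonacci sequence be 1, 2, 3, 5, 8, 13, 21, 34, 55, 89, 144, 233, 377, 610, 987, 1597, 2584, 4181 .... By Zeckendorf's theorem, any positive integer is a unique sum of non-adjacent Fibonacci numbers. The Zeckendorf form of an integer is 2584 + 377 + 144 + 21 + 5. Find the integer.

2584 + 377 + 144 + 21 + 5 = 3131.

3131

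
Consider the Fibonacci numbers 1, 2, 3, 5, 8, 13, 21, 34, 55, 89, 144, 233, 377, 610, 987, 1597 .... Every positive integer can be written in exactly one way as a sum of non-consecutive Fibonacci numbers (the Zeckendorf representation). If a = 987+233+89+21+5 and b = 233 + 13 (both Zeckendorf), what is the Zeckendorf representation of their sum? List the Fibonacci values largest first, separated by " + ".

The two numbers are 1335 and 246, so their sum is 1581.
Repeatedly subtract the largest Fibonacci number that fits:
subtract 987 from 1581: 594 remains
subtract 377 from 594: 217 remains
subtract 144 from 217: 73 remains
subtract 55 from 73: 18 remains
subtract 13 from 18: 5 remains
subtract 5 from 5: 0 remains

987 + 377 + 144 + 55 + 13 + 5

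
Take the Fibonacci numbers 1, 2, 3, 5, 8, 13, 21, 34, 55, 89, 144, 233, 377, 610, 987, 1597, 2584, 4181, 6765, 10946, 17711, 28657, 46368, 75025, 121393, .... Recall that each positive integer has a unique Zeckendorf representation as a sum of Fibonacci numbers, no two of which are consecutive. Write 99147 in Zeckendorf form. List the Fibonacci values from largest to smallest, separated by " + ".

subtract 75025 from 99147: 24122 remains
subtract 17711 from 24122: 6411 remains
subtract 4181 from 6411: 2230 remains
subtract 1597 from 2230: 633 remains
subtract 610 from 633: 23 remains
subtract 21 from 23: 2 remains
subtract 2 from 2: 0 remains
So 99147 = 75025 + 17711 + 4181 + 1597 + 610 + 21 + 2, with no two terms consecutive in the sequence.

75025 + 17711 + 4181 + 1597 + 610 + 21 + 2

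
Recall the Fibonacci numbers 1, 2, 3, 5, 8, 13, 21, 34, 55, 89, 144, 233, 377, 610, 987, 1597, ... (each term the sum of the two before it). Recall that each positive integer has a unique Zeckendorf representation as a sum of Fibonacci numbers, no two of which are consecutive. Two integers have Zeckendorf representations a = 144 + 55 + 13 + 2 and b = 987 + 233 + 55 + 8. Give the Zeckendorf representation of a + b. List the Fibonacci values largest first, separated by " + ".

987 + 377 + 89 + 34 + 8 + 2

The two numbers are 214 and 1283, so their sum is 1497.
Greedily peel off the largest Fibonacci term at each step:
subtract 987 from 1497: 510 remains
subtract 377 from 510: 133 remains
subtract 89 from 133: 44 remains
subtract 34 from 44: 10 remains
subtract 8 from 10: 2 remains
subtract 2 from 2: 0 remains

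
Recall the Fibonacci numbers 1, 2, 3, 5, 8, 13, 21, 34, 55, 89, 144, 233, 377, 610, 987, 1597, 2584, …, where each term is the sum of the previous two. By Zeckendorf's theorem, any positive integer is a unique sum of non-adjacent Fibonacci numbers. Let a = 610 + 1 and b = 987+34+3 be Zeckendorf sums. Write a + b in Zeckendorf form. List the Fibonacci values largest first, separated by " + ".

1597 + 34 + 3 + 1

The two numbers are 611 and 1024, so their sum is 1635.
Greedily peel off the largest Fibonacci term at each step:
take 1597 (≤ 1635); 1635 − 1597 = 38
take 34 (≤ 38); 38 − 34 = 4
take 3 (≤ 4); 4 − 3 = 1
take 1 (≤ 1); 1 − 1 = 0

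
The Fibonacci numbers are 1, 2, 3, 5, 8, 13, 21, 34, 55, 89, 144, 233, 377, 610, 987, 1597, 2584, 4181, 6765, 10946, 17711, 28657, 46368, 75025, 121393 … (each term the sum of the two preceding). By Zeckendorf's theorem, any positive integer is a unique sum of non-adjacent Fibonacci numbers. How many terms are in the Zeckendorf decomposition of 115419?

7

115419: greatest Fibonacci not exceeding it is 75025, leaving 40394
40394: greatest Fibonacci not exceeding it is 28657, leaving 11737
11737: greatest Fibonacci not exceeding it is 10946, leaving 791
791: greatest Fibonacci not exceeding it is 610, leaving 181
181: greatest Fibonacci not exceeding it is 144, leaving 37
37: greatest Fibonacci not exceeding it is 34, leaving 3
3: greatest Fibonacci not exceeding it is 3, leaving 0
115419 = 75025 + 28657 + 10946 + 610 + 144 + 34 + 3, which has 7 terms.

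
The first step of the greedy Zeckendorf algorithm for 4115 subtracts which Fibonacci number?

2584 ≤ 4115 < 4181, so the largest Fibonacci number not exceeding 4115 is 2584.

2584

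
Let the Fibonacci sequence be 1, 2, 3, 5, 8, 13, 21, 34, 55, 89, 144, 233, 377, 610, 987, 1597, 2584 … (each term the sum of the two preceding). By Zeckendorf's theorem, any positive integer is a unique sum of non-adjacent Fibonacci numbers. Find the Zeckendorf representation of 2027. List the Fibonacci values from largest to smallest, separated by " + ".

2027: greatest Fibonacci not exceeding it is 1597, leaving 430
430: greatest Fibonacci not exceeding it is 377, leaving 53
53: greatest Fibonacci not exceeding it is 34, leaving 19
19: greatest Fibonacci not exceeding it is 13, leaving 6
6: greatest Fibonacci not exceeding it is 5, leaving 1
1: greatest Fibonacci not exceeding it is 1, leaving 0
So 2027 = 1597 + 377 + 34 + 13 + 5 + 1, with no two terms consecutive in the sequence.

1597 + 377 + 34 + 13 + 5 + 1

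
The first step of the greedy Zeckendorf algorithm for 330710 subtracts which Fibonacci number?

317811

317811 ≤ 330710 < 514229, so the largest Fibonacci number not exceeding 330710 is 317811.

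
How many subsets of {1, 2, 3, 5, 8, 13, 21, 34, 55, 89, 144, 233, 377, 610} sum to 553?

14

Starting from the Zeckendorf form and repeatedly splitting a term F_k into F_{k−1} + F_{k−2} (when neither is already used) reaches every representation.
553 = 377+144+21+8+3 = 377+144+21+8+2+1 = 377+89+55+21+8+3 = 377+144+21+5+3+2+1 = 377+89+55+21+8+2+1 = … (9 more), for 14 in all.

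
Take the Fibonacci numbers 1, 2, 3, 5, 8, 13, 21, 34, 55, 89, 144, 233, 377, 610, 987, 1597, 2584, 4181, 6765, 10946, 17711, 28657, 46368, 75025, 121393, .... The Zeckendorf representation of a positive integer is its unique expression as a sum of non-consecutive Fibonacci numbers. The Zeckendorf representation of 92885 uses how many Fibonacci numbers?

75025 ≤ 92885 < 121393, so take 75025; remainder 17860
17711 ≤ 17860 < 28657, so take 17711; remainder 149
144 ≤ 149 < 233, so take 144; remainder 5
5 ≤ 5 < 8, so take 5; remainder 0
92885 = 75025 + 17711 + 144 + 5, which has 4 terms.

4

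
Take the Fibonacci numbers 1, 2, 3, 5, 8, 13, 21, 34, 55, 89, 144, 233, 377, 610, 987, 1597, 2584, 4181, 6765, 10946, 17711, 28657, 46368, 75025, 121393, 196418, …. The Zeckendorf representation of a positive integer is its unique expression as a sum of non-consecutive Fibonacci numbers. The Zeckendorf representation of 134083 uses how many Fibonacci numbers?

5

largest Fibonacci ≤ 134083 is 121393; 134083 − 121393 = 12690
largest Fibonacci ≤ 12690 is 10946; 12690 − 10946 = 1744
largest Fibonacci ≤ 1744 is 1597; 1744 − 1597 = 147
largest Fibonacci ≤ 147 is 144; 147 − 144 = 3
largest Fibonacci ≤ 3 is 3; 3 − 3 = 0
134083 = 121393 + 10946 + 1597 + 144 + 3, which has 5 terms.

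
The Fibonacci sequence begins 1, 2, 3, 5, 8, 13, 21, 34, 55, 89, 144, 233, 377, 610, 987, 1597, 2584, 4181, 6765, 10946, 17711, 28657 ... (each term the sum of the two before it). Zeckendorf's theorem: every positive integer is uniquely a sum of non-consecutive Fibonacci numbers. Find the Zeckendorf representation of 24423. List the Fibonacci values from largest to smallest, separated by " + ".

largest Fibonacci ≤ 24423 is 17711; 24423 − 17711 = 6712
largest Fibonacci ≤ 6712 is 4181; 6712 − 4181 = 2531
largest Fibonacci ≤ 2531 is 1597; 2531 − 1597 = 934
largest Fibonacci ≤ 934 is 610; 934 − 610 = 324
largest Fibonacci ≤ 324 is 233; 324 − 233 = 91
largest Fibonacci ≤ 91 is 89; 91 − 89 = 2
largest Fibonacci ≤ 2 is 2; 2 − 2 = 0
So 24423 = 17711 + 4181 + 1597 + 610 + 233 + 89 + 2, with no two terms consecutive in the sequence.

17711 + 4181 + 1597 + 610 + 233 + 89 + 2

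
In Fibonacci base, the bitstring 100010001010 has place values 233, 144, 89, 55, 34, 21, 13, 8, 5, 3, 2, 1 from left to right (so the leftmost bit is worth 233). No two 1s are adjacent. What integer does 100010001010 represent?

274

Summing the place values of the 1 bits: 233 + 34 + 5 + 2 = 274.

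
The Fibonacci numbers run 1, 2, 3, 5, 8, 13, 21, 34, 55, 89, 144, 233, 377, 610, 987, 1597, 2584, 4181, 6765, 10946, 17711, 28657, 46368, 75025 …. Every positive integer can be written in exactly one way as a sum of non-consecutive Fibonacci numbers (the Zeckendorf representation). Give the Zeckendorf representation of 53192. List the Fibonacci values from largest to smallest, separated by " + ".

46368 + 6765 + 55 + 3 + 1

46368 ≤ 53192 < 75025, so take 46368; remainder 6824
6765 ≤ 6824 < 10946, so take 6765; remainder 59
55 ≤ 59 < 89, so take 55; remainder 4
3 ≤ 4 < 5, so take 3; remainder 1
1 ≤ 1 < 2, so take 1; remainder 0
So 53192 = 46368 + 6765 + 55 + 3 + 1, with no two terms consecutive in the sequence.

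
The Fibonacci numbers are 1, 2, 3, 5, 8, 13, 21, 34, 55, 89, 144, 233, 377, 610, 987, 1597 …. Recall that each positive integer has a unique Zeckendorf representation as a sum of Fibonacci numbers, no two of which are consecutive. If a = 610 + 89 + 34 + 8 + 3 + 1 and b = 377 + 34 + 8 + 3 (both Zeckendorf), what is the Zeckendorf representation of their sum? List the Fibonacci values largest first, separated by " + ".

The two numbers are 745 and 422, so their sum is 1167.
largest Fibonacci ≤ 1167 is 987; 1167 − 987 = 180
largest Fibonacci ≤ 180 is 144; 180 − 144 = 36
largest Fibonacci ≤ 36 is 34; 36 − 34 = 2
largest Fibonacci ≤ 2 is 2; 2 − 2 = 0

987 + 144 + 34 + 2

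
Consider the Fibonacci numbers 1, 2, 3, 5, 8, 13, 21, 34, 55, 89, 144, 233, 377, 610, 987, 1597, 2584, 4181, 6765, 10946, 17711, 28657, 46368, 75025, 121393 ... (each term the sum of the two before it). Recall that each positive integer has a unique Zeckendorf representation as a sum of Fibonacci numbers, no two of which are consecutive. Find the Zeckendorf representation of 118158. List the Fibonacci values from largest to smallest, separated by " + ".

75025 + 28657 + 10946 + 2584 + 610 + 233 + 89 + 13 + 1

118158: greatest Fibonacci not exceeding it is 75025, leaving 43133
43133: greatest Fibonacci not exceeding it is 28657, leaving 14476
14476: greatest Fibonacci not exceeding it is 10946, leaving 3530
3530: greatest Fibonacci not exceeding it is 2584, leaving 946
946: greatest Fibonacci not exceeding it is 610, leaving 336
336: greatest Fibonacci not exceeding it is 233, leaving 103
103: greatest Fibonacci not exceeding it is 89, leaving 14
14: greatest Fibonacci not exceeding it is 13, leaving 1
1: greatest Fibonacci not exceeding it is 1, leaving 0
So 118158 = 75025 + 28657 + 10946 + 2584 + 610 + 233 + 89 + 13 + 1, with no two terms consecutive in the sequence.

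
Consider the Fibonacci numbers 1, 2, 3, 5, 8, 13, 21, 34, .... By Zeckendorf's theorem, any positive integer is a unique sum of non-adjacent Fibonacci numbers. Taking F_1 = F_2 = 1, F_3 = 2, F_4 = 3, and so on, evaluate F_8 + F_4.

24

F_8 + F_4 = 21 + 3 = 24.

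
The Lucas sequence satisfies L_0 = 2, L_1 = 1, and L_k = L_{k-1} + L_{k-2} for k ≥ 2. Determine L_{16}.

2207

Iterating the recurrence up to L_{9} = 76 and L_{8} = 47:
L_{10} = L_{9} + L_{8} = 76 + 47 = 123
L_{11} = L_{10} + L_{9} = 123 + 76 = 199
L_{12} = L_{11} + L_{10} = 199 + 123 = 322
L_{13} = L_{12} + L_{11} = 322 + 199 = 521
L_{14} = L_{13} + L_{12} = 521 + 322 = 843
L_{15} = L_{14} + L_{13} = 843 + 521 = 1364
L_{16} = L_{15} + L_{14} = 1364 + 843 = 2207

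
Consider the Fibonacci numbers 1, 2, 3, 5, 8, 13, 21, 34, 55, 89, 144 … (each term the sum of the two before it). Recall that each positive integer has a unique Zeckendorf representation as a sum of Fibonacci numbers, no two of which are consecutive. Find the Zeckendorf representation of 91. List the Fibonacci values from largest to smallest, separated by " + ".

Greedily peel off the largest Fibonacci term at each step:
subtract 89 from 91: 2 remains
subtract 2 from 2: 0 remains
So 91 = 89 + 2, with no two terms consecutive in the sequence.

89 + 2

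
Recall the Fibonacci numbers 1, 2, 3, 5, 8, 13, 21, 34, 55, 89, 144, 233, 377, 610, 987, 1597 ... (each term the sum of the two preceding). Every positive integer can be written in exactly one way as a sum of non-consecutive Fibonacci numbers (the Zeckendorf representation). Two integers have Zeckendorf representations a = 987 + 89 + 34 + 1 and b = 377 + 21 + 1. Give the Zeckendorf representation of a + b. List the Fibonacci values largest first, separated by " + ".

The two numbers are 1111 and 399, so their sum is 1510.
take 987 (≤ 1510); 1510 − 987 = 523
take 377 (≤ 523); 523 − 377 = 146
take 144 (≤ 146); 146 − 144 = 2
take 2 (≤ 2); 2 − 2 = 0

987 + 377 + 144 + 2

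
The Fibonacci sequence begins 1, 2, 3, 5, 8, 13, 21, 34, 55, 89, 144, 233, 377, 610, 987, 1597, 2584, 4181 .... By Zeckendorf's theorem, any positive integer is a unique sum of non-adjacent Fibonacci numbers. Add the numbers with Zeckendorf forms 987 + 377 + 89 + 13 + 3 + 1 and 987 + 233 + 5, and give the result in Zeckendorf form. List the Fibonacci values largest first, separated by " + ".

The two numbers are 1470 and 1225, so their sum is 2695.
2695 − 2584 = 111
111 − 89 = 22
22 − 21 = 1
1 − 1 = 0

2584 + 89 + 21 + 1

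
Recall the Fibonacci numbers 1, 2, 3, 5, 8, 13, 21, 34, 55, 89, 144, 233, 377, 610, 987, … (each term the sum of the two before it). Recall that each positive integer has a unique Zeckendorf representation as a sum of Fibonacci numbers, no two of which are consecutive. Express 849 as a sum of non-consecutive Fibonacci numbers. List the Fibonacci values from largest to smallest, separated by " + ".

largest Fibonacci ≤ 849 is 610; 849 − 610 = 239
largest Fibonacci ≤ 239 is 233; 239 − 233 = 6
largest Fibonacci ≤ 6 is 5; 6 − 5 = 1
largest Fibonacci ≤ 1 is 1; 1 − 1 = 0
So 849 = 610 + 233 + 5 + 1, with no two terms consecutive in the sequence.

610 + 233 + 5 + 1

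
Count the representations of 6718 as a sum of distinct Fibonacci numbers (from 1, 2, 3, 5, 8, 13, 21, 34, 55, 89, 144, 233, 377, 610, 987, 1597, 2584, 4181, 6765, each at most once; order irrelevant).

33

6718 = 4181+1597+610+233+89+8 = 4181+1597+610+233+89+5+3 = 4181+1597+610+233+55+34+8 = 4181+1597+610+233+89+5+2+1 = … (29 more), for 33 in all.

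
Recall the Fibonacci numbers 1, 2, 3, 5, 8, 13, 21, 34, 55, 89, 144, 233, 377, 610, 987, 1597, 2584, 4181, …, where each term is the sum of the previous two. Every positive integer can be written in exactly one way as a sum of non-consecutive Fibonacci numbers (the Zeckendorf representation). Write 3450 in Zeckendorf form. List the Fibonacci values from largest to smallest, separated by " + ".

Greedy algorithm:
largest Fibonacci ≤ 3450 is 2584; 3450 − 2584 = 866
largest Fibonacci ≤ 866 is 610; 866 − 610 = 256
largest Fibonacci ≤ 256 is 233; 256 − 233 = 23
largest Fibonacci ≤ 23 is 21; 23 − 21 = 2
largest Fibonacci ≤ 2 is 2; 2 − 2 = 0
So 3450 = 2584 + 610 + 233 + 21 + 2, with no two terms consecutive in the sequence.

2584 + 610 + 233 + 21 + 2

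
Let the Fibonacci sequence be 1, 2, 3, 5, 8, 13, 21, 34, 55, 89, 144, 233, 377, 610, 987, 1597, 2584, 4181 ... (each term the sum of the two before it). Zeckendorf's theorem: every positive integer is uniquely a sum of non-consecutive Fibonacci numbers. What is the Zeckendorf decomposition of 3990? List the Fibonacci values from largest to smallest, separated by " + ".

2584 + 987 + 377 + 34 + 8

subtract 2584 from 3990: 1406 remains
subtract 987 from 1406: 419 remains
subtract 377 from 419: 42 remains
subtract 34 from 42: 8 remains
subtract 8 from 8: 0 remains
So 3990 = 2584 + 987 + 377 + 34 + 8, with no two terms consecutive in the sequence.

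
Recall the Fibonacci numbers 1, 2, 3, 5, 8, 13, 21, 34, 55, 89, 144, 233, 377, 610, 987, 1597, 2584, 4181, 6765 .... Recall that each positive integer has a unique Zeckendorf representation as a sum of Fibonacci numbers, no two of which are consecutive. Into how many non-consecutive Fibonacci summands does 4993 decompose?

5

largest Fibonacci ≤ 4993 is 4181; 4993 − 4181 = 812
largest Fibonacci ≤ 812 is 610; 812 − 610 = 202
largest Fibonacci ≤ 202 is 144; 202 − 144 = 58
largest Fibonacci ≤ 58 is 55; 58 − 55 = 3
largest Fibonacci ≤ 3 is 3; 3 − 3 = 0
4993 = 4181 + 610 + 144 + 55 + 3, which has 5 terms.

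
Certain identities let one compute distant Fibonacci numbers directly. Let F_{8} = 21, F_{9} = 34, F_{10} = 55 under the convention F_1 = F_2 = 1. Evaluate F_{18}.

2584

By the addition formula F_{m+n} = F_m F_{n+1} + F_{m−1} F_n with m=10, n=8: F_{18} = 55·34 + 34·21 = 1870 + 714 = 2584.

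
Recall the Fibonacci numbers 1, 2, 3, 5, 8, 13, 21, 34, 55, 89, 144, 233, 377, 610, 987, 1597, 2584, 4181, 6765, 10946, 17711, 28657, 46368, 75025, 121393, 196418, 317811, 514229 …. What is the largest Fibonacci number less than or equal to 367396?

317811 ≤ 367396 < 514229, so the largest Fibonacci number not exceeding 367396 is 317811.

317811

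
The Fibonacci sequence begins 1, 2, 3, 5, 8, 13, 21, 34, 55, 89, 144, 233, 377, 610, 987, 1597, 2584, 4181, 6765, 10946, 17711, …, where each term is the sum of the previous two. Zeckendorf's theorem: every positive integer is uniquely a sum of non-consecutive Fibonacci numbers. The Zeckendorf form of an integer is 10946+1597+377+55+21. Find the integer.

12996

10946+1597+377+55+21 = 12996.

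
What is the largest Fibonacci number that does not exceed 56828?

46368 ≤ 56828 < 75025, so the largest Fibonacci number not exceeding 56828 is 46368.

46368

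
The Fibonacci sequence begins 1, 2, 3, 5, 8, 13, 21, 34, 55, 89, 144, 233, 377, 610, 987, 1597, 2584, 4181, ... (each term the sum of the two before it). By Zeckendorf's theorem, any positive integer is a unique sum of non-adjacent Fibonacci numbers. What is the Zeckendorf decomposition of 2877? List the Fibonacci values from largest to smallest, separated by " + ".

2584 + 233 + 55 + 5

2877 − 2584 = 293
293 − 233 = 60
60 − 55 = 5
5 − 5 = 0
So 2877 = 2584 + 233 + 55 + 5, with no two terms consecutive in the sequence.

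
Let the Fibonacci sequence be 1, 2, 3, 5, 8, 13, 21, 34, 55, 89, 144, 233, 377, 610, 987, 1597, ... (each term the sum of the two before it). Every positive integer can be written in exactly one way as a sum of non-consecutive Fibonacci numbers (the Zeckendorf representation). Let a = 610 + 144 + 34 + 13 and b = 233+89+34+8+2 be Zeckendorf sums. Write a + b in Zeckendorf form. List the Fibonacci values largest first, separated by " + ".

987 + 144 + 34 + 2

The two numbers are 801 and 366, so their sum is 1167.
Repeatedly subtract the largest Fibonacci number that fits:
largest Fibonacci ≤ 1167 is 987; 1167 − 987 = 180
largest Fibonacci ≤ 180 is 144; 180 − 144 = 36
largest Fibonacci ≤ 36 is 34; 36 − 34 = 2
largest Fibonacci ≤ 2 is 2; 2 − 2 = 0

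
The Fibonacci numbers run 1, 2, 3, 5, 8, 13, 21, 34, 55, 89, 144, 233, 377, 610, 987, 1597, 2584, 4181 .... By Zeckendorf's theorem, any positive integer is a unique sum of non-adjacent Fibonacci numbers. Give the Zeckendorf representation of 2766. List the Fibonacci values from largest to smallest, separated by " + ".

Repeatedly subtract the largest Fibonacci number that fits:
subtract 2584 from 2766: 182 remains
subtract 144 from 182: 38 remains
subtract 34 from 38: 4 remains
subtract 3 from 4: 1 remains
subtract 1 from 1: 0 remains
So 2766 = 2584 + 144 + 34 + 3 + 1, with no two terms consecutive in the sequence.

2584 + 144 + 34 + 3 + 1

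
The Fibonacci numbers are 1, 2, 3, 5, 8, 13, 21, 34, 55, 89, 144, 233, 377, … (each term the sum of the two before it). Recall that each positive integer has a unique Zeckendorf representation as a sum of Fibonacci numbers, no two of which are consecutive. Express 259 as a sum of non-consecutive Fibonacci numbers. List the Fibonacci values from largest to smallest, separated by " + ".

233 + 21 + 5

largest Fibonacci ≤ 259 is 233; 259 − 233 = 26
largest Fibonacci ≤ 26 is 21; 26 − 21 = 5
largest Fibonacci ≤ 5 is 5; 5 − 5 = 0
So 259 = 233 + 21 + 5, with no two terms consecutive in the sequence.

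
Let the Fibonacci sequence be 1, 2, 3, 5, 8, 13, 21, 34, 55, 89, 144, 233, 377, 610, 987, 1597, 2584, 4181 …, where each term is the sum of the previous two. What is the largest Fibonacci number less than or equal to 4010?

2584 ≤ 4010 < 4181, so the largest Fibonacci number not exceeding 4010 is 2584.

2584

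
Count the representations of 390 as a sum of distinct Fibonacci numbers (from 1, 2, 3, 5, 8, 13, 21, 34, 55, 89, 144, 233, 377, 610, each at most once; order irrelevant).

Starting from the Zeckendorf form and repeatedly splitting a term F_k into F_{k−1} + F_{k−2} (when neither is already used) reaches every representation.
390 = 377+13 = 377+8+5 = 233+144+13 = … (9 more), for 12 in all.

12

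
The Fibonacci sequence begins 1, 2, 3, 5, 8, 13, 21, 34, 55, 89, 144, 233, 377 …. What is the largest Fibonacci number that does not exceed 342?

233

233 ≤ 342 < 377, so the largest Fibonacci number not exceeding 342 is 233.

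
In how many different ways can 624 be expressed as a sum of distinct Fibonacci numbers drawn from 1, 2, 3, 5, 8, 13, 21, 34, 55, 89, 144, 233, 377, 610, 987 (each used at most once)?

14

Each representation comes from the Zeckendorf form by replacing some F_k with F_{k−1} + F_{k−2} where possible.
624 = 610+13+1 = 610+8+5+1 = 377+233+13+1 = 610+8+3+2+1 = 377+233+8+5+1 = … (9 more), for 14 in all.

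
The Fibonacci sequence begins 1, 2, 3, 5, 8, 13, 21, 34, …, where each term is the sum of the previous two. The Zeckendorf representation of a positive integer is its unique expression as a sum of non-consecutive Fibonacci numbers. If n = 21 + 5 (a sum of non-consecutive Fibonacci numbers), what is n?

21 + 5 = 26.

26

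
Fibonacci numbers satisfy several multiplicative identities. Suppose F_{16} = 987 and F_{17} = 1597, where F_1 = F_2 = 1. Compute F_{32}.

By the doubling identity F_{2k} = F_k(2F_{k+1} − F_k): F_{32} = 987·(2·1597 − 987) = 987·2207 = 2178309.

2178309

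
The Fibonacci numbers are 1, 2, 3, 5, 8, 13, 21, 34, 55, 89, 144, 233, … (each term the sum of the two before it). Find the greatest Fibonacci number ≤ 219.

144

144 ≤ 219 < 233, so the largest Fibonacci number not exceeding 219 is 144.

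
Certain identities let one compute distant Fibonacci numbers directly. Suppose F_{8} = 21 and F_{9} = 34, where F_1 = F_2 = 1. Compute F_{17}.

By F_{2k+1} = F_k² + F_{k+1}²: F_{17} = 21² + 34² = 441 + 1156 = 1597.

1597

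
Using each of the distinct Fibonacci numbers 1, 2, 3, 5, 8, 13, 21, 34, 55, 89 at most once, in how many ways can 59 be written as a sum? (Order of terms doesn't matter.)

3

Starting from the Zeckendorf form and repeatedly splitting a term F_k into F_{k−1} + F_{k−2} (when neither is already used) reaches every representation.
59 = 55+3+1 = 34+21+3+1 = 34+13+8+3+1 — 3 representations.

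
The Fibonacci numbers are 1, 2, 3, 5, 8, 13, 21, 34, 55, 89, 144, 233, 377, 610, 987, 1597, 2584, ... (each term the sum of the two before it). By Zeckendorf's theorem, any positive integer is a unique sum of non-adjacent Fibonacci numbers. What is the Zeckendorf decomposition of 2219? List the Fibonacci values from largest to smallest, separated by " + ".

2219: greatest Fibonacci not exceeding it is 1597, leaving 622
622: greatest Fibonacci not exceeding it is 610, leaving 12
12: greatest Fibonacci not exceeding it is 8, leaving 4
4: greatest Fibonacci not exceeding it is 3, leaving 1
1: greatest Fibonacci not exceeding it is 1, leaving 0
So 2219 = 1597 + 610 + 8 + 3 + 1, with no two terms consecutive in the sequence.

1597 + 610 + 8 + 3 + 1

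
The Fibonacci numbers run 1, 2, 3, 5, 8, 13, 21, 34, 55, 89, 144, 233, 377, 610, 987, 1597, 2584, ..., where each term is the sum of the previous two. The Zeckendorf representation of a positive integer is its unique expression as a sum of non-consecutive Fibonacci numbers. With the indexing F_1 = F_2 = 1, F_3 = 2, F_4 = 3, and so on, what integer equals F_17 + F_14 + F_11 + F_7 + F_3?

2078

F_17 + F_14 + F_11 + F_7 + F_3 = 1597 + 377 + 89 + 13 + 2 = 2078.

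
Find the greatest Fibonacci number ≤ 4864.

4181 ≤ 4864 < 6765, so the largest Fibonacci number not exceeding 4864 is 4181.

4181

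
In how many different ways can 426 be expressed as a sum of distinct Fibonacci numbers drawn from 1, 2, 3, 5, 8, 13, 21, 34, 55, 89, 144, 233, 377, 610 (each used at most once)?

Each representation comes from the Zeckendorf form by replacing some F_k with F_{k−1} + F_{k−2} where possible.
426 = 377+34+13+2 = 377+34+8+5+2 = 233+144+34+13+2 = … (6 more), for 9 in all.

9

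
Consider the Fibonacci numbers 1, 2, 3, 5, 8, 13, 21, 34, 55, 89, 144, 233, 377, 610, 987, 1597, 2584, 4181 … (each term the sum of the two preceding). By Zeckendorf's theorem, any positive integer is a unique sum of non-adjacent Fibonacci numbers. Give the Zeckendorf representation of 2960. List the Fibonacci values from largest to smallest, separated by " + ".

Greedy algorithm:
2960 − 2584 = 376
376 − 233 = 143
143 − 89 = 54
54 − 34 = 20
20 − 13 = 7
7 − 5 = 2
2 − 2 = 0
So 2960 = 2584 + 233 + 89 + 34 + 13 + 5 + 2, with no two terms consecutive in the sequence.

2584 + 233 + 89 + 34 + 13 + 5 + 2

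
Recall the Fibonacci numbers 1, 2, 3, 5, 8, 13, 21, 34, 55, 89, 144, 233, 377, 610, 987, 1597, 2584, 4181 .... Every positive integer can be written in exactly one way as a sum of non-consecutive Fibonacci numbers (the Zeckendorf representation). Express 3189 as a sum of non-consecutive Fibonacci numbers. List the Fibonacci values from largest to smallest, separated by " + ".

2584 + 377 + 144 + 55 + 21 + 8

3189 − 2584 = 605
605 − 377 = 228
228 − 144 = 84
84 − 55 = 29
29 − 21 = 8
8 − 8 = 0
So 3189 = 2584 + 377 + 144 + 55 + 21 + 8, with no two terms consecutive in the sequence.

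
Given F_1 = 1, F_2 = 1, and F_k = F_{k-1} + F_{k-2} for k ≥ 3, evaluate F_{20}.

Iterating the recurrence up to F_{16} = 987 and F_{15} = 610:
F_{17} = F_{16} + F_{15} = 987 + 610 = 1597
F_{18} = F_{17} + F_{16} = 1597 + 987 = 2584
F_{19} = F_{18} + F_{17} = 2584 + 1597 = 4181
F_{20} = F_{19} + F_{18} = 4181 + 2584 = 6765

6765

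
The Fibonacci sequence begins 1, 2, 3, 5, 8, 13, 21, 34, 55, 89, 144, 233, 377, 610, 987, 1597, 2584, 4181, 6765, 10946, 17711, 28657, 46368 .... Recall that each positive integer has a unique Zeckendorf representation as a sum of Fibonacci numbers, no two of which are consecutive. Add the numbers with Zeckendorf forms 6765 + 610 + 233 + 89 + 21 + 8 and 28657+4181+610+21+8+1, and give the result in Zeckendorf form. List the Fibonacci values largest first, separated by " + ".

The two numbers are 7726 and 33478, so their sum is 41204.
largest Fibonacci ≤ 41204 is 28657; 41204 − 28657 = 12547
largest Fibonacci ≤ 12547 is 10946; 12547 − 10946 = 1601
largest Fibonacci ≤ 1601 is 1597; 1601 − 1597 = 4
largest Fibonacci ≤ 4 is 3; 4 − 3 = 1
largest Fibonacci ≤ 1 is 1; 1 − 1 = 0

28657 + 10946 + 1597 + 3 + 1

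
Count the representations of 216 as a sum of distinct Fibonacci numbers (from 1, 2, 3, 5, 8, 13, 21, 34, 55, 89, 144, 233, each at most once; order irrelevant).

216 = 144+55+13+3+1 = 144+55+8+5+3+1 = 144+34+21+13+3+1 = 144+34+21+8+5+3+1 = … (2 more), for 6 in all.

6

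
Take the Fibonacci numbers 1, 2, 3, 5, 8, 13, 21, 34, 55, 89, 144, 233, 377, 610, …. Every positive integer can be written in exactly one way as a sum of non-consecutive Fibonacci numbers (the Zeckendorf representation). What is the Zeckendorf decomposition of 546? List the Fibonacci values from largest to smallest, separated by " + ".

377 ≤ 546 < 610, so take 377; remainder 169
144 ≤ 169 < 233, so take 144; remainder 25
21 ≤ 25 < 34, so take 21; remainder 4
3 ≤ 4 < 5, so take 3; remainder 1
1 ≤ 1 < 2, so take 1; remainder 0
So 546 = 377 + 144 + 21 + 3 + 1, with no two terms consecutive in the sequence.

377 + 144 + 21 + 3 + 1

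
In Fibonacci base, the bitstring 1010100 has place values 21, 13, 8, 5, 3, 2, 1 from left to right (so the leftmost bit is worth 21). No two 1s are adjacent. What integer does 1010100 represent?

Summing the place values of the 1 bits: 21 + 8 + 3 = 32.

32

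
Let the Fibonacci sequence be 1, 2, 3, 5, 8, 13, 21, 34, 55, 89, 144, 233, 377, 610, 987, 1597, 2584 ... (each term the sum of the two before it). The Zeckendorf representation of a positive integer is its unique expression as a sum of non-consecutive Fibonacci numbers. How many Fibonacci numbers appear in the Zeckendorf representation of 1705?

Greedy algorithm:
1705: greatest Fibonacci not exceeding it is 1597, leaving 108
108: greatest Fibonacci not exceeding it is 89, leaving 19
19: greatest Fibonacci not exceeding it is 13, leaving 6
6: greatest Fibonacci not exceeding it is 5, leaving 1
1: greatest Fibonacci not exceeding it is 1, leaving 0
1705 = 1597 + 89 + 13 + 5 + 1, which has 5 terms.

5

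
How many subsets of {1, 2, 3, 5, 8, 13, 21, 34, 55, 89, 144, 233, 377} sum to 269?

269 = 233+34+2 = 233+21+13+2 = 144+89+34+2 = … (5 more), for 8 in all.

8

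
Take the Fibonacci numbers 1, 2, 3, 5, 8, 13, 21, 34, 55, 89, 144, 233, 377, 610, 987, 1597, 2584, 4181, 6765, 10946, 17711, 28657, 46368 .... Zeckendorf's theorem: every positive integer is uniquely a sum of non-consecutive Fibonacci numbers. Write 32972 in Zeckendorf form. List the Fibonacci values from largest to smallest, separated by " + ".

28657 ≤ 32972 < 46368, so take 28657; remainder 4315
4181 ≤ 4315 < 6765, so take 4181; remainder 134
89 ≤ 134 < 144, so take 89; remainder 45
34 ≤ 45 < 55, so take 34; remainder 11
8 ≤ 11 < 13, so take 8; remainder 3
3 ≤ 3 < 5, so take 3; remainder 0
So 32972 = 28657 + 4181 + 89 + 34 + 8 + 3, with no two terms consecutive in the sequence.

28657 + 4181 + 89 + 34 + 8 + 3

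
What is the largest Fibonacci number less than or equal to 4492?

4181 ≤ 4492 < 6765, so the largest Fibonacci number not exceeding 4492 is 4181.

4181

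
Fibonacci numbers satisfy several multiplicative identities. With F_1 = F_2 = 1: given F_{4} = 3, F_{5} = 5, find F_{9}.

34

By the addition formula F_{m+n} = F_m F_{n+1} + F_{m−1} F_n with m=5, n=4: F_{9} = 5·5 + 3·3 = 25 + 9 = 34.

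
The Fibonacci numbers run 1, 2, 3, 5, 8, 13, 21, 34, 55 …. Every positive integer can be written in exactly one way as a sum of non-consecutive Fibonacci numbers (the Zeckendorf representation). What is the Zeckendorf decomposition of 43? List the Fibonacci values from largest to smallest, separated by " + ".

34 ≤ 43 < 55, so take 34; remainder 9
8 ≤ 9 < 13, so take 8; remainder 1
1 ≤ 1 < 2, so take 1; remainder 0
So 43 = 34 + 8 + 1, with no two terms consecutive in the sequence.

34 + 8 + 1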